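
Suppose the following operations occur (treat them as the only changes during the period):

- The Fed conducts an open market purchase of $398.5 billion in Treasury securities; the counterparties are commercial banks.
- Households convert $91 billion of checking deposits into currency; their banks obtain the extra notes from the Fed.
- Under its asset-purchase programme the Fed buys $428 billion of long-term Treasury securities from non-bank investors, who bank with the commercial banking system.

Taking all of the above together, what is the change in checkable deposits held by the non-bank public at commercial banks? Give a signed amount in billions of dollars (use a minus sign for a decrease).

Fed balance sheet:
  Assets:      Securities +$826.5B
  Liabilities: Bank reserves +$735.5B, Currency in circulation +$91B
Commercial banking system:
  Assets:      Reserves at CB +$735.5B, Securities −$398.5B
  Liabilities: Checkable deposits +$337B
So the change in checkable deposits held by the non-bank public at commercial banks is +$337 billion.

+$337 billion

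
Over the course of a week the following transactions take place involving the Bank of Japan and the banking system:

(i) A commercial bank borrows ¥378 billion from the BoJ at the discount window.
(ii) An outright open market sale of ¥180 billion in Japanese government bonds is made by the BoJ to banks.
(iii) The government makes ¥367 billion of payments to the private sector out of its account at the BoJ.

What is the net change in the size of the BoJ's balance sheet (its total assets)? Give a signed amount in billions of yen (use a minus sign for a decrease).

+¥198 billion

BoJ balance sheet:
  Assets:      Securities −¥180B, Loans to banks +¥378B
  Liabilities: Bank reserves +¥565B, Government deposits −¥367B
Commercial banking system:
  Assets:      Reserves at CB +¥565B, Securities +¥180B
  Liabilities: Checkable deposits +¥367B, Borrowings from CB +¥378B
Change in total BoJ assets = +¥198 billion.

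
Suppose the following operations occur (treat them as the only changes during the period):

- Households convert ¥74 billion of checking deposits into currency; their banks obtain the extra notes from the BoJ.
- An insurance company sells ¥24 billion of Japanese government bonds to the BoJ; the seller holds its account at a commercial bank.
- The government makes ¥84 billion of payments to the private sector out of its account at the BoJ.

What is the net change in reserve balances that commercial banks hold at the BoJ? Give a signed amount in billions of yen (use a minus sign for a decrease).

Currency withdrawal ¥74 billion: banks swap reserves for currency → −¥74B.
Asset purchase (from non-banks) ¥24 billion: the BoJ pays by crediting reserve accounts → +¥24B.
Government spending ¥84 billion: government payments flow into bank reserve accounts → +¥84B.
Net: −74 + 24 + 84 = +¥34 billion.

+¥34 billion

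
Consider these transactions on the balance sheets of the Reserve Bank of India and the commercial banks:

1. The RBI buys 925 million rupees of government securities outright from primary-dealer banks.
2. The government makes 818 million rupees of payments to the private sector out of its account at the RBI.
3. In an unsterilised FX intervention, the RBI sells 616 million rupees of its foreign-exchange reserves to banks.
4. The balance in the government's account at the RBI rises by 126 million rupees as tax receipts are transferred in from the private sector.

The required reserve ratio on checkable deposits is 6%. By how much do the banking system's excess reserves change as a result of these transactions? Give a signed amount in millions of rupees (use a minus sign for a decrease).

+959.48 million

OMO purchase (from banks) 925 million rupees: reserves +925M, deposits 0.
Government spending 818 million rupees: reserves +818M, deposits +818M.
FX sale 616 million rupees: reserves −616M, deposits 0.
Government account inflow 126 million rupees: reserves −126M, deposits −126M.
Totals: Δreserves = +1001M, Δdeposits = +692M.
Δrequired reserves = 6% × +692M = +41.52M.
Δexcess reserves = Δreserves − Δrequired = +1001M − (+41.52M) = +959.48 million.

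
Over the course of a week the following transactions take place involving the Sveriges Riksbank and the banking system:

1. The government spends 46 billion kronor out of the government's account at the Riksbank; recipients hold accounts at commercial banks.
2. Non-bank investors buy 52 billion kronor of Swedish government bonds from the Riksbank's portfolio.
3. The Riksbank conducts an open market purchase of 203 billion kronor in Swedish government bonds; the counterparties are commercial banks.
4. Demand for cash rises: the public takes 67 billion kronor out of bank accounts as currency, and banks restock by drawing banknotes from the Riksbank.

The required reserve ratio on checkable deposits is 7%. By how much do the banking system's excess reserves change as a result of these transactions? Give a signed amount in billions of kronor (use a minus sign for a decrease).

+135.11 billion

Government spending 46 billion kronor: reserves +46B, deposits +46B.
Asset sale (to non-banks) 52 billion kronor: reserves −52B, deposits −52B.
OMO purchase (from banks) 203 billion kronor: reserves +203B, deposits 0.
Currency withdrawal 67 billion kronor: reserves −67B, deposits −67B.
Totals: Δreserves = +130B, Δdeposits = −73B.
Δrequired reserves = 7% × −73B = −5.11B.
Δexcess reserves = Δreserves − Δrequired = +130B − (−5.11B) = +135.11 billion.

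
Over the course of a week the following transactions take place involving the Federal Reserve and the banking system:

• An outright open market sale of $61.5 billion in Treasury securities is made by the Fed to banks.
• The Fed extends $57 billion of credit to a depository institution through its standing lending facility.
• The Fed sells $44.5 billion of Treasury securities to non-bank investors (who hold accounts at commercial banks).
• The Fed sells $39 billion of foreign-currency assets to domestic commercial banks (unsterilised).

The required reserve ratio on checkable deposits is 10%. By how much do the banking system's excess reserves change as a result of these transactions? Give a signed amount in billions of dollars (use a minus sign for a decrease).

-$83.55 billion

OMO sale (to banks) $61.5 billion: reserves −$61.5B, deposits 0.
Discount-window loan $57 billion: reserves +$57B, deposits 0.
Asset sale (to non-banks) $44.5 billion: reserves −$44.5B, deposits −$44.5B.
FX sale $39 billion: reserves −$39B, deposits 0.
Totals: Δreserves = −$88B, Δdeposits = −$44.5B.
Δrequired reserves = 10% × −$44.5B = −$4.45B.
Δexcess reserves = Δreserves − Δrequired = −$88B − (−$4.45B) = -$83.55 billion.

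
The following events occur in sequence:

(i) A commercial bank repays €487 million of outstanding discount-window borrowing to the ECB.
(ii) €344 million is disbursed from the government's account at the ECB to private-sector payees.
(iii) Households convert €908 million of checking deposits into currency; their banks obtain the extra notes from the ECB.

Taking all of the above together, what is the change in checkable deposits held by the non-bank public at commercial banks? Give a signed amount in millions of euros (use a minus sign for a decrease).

Discount-window repayment €487 million: the counterparty is a bank, so public deposits are unchanged → 0.
Government spending €344 million: non-bank counterparties' bank balances rise → +€344M.
Currency withdrawal €908 million: non-bank counterparties' bank balances fall → −€908M.
Net: 0 + 344 − 908 = -€564 million.

-€564 million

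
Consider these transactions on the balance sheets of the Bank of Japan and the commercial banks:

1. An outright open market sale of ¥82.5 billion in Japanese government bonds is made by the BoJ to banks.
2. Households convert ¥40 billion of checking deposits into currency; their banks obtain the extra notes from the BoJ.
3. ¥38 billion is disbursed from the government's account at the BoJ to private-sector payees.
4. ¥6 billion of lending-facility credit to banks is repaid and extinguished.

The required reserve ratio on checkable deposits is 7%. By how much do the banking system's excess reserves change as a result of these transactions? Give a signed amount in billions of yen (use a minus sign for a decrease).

OMO sale (to banks) ¥82.5 billion: reserves −¥82.5B, deposits 0.
Currency withdrawal ¥40 billion: reserves −¥40B, deposits −¥40B.
Government spending ¥38 billion: reserves +¥38B, deposits +¥38B.
Discount-window repayment ¥6 billion: reserves −¥6B, deposits 0.
Totals: Δreserves = −¥90.5B, Δdeposits = −¥2B.
Δrequired reserves = 7% × −¥2B = −¥0.14B.
Δexcess reserves = Δreserves − Δrequired = −¥90.5B − (−¥0.14B) = -¥90.36 billion.

-¥90.36 billion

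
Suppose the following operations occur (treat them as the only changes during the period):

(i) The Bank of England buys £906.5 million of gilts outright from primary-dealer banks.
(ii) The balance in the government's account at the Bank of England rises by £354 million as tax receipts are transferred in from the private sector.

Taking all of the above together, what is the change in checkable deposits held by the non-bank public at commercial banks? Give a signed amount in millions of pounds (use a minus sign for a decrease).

OMO purchase (from banks) £906.5 million: the counterparty is a bank, so public deposits are unchanged → 0.
Government account inflow £354 million: non-bank counterparties' bank balances fall → −£354M.
Net: 0 − 354 = -£354 million.

-£354 million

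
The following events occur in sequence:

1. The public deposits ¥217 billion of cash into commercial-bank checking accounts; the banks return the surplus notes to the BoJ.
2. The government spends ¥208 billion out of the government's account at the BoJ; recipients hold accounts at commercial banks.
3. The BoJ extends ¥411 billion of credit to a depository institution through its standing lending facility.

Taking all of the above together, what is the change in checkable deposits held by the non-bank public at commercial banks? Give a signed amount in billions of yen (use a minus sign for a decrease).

+¥425 billion

BoJ balance sheet:
  Assets:      Loans to banks +¥411B
  Liabilities: Bank reserves +¥836B, Currency in circulation −¥217B, Government deposits −¥208B
Commercial banking system:
  Assets:      Reserves at CB +¥836B
  Liabilities: Checkable deposits +¥425B, Borrowings from CB +¥411B
So the change in checkable deposits held by the non-bank public at commercial banks is +¥425 billion.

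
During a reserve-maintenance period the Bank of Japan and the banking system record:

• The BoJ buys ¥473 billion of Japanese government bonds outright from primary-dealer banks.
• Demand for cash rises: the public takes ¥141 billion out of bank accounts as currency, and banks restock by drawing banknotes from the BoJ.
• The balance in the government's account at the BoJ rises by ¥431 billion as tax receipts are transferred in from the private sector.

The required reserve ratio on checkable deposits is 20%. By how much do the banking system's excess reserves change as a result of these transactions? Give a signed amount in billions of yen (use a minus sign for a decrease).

+¥15.4 billion

OMO purchase (from banks) ¥473 billion: reserves +¥473B, deposits 0.
Currency withdrawal ¥141 billion: reserves −¥141B, deposits −¥141B.
Government account inflow ¥431 billion: reserves −¥431B, deposits −¥431B.
Totals: Δreserves = −¥99B, Δdeposits = −¥572B.
Δrequired reserves = 20% × −¥572B = −¥114.4B.
Δexcess reserves = Δreserves − Δrequired = −¥99B − (−¥114.4B) = +¥15.4 billion.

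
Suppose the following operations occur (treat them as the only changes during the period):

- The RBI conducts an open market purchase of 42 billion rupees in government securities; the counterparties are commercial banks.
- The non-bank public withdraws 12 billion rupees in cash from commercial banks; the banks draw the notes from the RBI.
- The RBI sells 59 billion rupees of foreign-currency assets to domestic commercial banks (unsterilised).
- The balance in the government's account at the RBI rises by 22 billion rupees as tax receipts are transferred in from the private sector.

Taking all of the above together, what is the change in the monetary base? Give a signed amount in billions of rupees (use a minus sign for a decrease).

RBI balance sheet:
  Assets:      Securities +42B, Foreign assets −59B
  Liabilities: Bank reserves −51B, Currency in circulation +12B, Government deposits +22B
Commercial banking system:
  Assets:      Reserves at CB −51B, Securities −42B, Foreign assets +59B
  Liabilities: Checkable deposits −34B
Monetary base = currency + reserves: +12B + (−51B) = -39 billion.

-39 billion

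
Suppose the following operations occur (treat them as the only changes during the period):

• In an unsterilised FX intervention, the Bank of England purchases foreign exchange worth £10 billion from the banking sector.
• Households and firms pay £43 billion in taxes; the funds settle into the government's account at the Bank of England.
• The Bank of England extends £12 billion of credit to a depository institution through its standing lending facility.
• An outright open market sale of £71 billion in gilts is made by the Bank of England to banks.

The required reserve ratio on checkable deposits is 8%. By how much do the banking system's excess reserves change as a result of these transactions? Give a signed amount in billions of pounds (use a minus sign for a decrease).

-£88.56 billion

FX purchase £10 billion: reserves +£10B, deposits 0.
Government account inflow £43 billion: reserves −£43B, deposits −£43B.
Discount-window loan £12 billion: reserves +£12B, deposits 0.
OMO sale (to banks) £71 billion: reserves −£71B, deposits 0.
Totals: Δreserves = −£92B, Δdeposits = −£43B.
Δrequired reserves = 8% × −£43B = −£3.44B.
Δexcess reserves = Δreserves − Δrequired = −£92B − (−£3.44B) = -£88.56 billion.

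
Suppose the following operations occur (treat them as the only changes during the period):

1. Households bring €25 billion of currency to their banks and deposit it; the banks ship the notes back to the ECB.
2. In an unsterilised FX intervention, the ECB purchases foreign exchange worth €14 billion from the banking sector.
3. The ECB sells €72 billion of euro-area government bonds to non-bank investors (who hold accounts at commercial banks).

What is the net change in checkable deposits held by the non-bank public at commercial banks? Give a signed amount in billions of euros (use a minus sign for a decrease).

ECB balance sheet:
  Assets:      Securities −€72B, Foreign assets +€14B
  Liabilities: Bank reserves −€33B, Currency in circulation −€25B
Commercial banking system:
  Assets:      Reserves at CB −€33B, Foreign assets −€14B
  Liabilities: Checkable deposits −€47B
So the change in checkable deposits held by the non-bank public at commercial banks is -€47 billion.

-€47 billion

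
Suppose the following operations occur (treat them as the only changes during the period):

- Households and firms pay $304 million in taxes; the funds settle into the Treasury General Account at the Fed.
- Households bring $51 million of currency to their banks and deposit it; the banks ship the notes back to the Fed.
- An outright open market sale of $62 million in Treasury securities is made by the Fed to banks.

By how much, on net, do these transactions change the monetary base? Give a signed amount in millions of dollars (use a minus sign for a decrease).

-$366 million

Government account inflow $304 million: reserves shift to a non-base liability → −$304M.
Currency deposit $51 million: just a shift between currency and reserves — both are base money → 0.
OMO sale (to banks) $62 million: Fed balance sheet contracts → −$62M.
Net: −304 + 0 − 62 = -$366 million.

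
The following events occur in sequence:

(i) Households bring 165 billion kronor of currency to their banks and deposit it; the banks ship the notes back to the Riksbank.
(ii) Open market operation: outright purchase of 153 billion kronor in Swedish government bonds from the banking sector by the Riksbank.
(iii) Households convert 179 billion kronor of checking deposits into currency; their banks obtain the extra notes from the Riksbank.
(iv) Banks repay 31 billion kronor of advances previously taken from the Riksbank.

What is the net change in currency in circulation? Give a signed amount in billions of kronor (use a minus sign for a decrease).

Riksbank balance sheet:
  Assets:      Securities +153B, Loans to banks −31B
  Liabilities: Bank reserves +108B, Currency in circulation +14B
Commercial banking system:
  Assets:      Reserves at CB +108B, Securities −153B
  Liabilities: Checkable deposits −14B, Borrowings from CB −31B
So the change in currency in circulation is +14 billion.

+14 billion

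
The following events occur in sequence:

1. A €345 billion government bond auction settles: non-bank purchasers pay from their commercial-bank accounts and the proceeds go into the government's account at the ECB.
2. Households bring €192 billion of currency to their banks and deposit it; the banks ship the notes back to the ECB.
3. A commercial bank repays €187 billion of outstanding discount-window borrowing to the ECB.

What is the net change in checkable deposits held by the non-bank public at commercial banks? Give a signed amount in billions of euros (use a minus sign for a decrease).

Government account inflow €345 billion: non-bank counterparties' bank balances fall → −€345B.
Currency deposit €192 billion: non-bank counterparties' bank balances rise → +€192B.
Discount-window repayment €187 billion: the counterparty is a bank, so public deposits are unchanged → 0.
Net: −345 + 192 + 0 = -€153 billion.

-€153 billion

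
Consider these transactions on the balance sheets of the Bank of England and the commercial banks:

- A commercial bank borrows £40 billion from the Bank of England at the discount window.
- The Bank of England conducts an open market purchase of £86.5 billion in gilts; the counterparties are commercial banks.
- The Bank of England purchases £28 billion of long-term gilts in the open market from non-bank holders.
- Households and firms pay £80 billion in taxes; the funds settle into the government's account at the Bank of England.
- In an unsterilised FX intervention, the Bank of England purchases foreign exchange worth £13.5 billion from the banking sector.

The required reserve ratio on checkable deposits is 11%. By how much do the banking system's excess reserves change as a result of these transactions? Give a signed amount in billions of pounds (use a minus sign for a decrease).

+£93.72 billion

Discount-window loan £40 billion: reserves +£40B, deposits 0.
OMO purchase (from banks) £86.5 billion: reserves +£86.5B, deposits 0.
Asset purchase (from non-banks) £28 billion: reserves +£28B, deposits +£28B.
Government account inflow £80 billion: reserves −£80B, deposits −£80B.
FX purchase £13.5 billion: reserves +£13.5B, deposits 0.
Totals: Δreserves = +£88B, Δdeposits = −£52B.
Δrequired reserves = 11% × −£52B = −£5.72B.
Δexcess reserves = Δreserves − Δrequired = +£88B − (−£5.72B) = +£93.72 billion.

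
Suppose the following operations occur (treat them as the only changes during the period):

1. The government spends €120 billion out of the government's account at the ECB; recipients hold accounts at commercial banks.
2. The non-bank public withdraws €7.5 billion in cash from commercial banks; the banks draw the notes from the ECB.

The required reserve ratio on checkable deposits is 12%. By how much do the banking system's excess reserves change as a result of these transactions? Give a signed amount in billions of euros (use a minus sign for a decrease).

+€99 billion

Government spending €120 billion: reserves +€120B, deposits +€120B.
Currency withdrawal €7.5 billion: reserves −€7.5B, deposits −€7.5B.
Totals: Δreserves = +€112.5B, Δdeposits = +€112.5B.
Δrequired reserves = 12% × +€112.5B = +€13.5B.
Δexcess reserves = Δreserves − Δrequired = +€112.5B − (+€13.5B) = +€99 billion.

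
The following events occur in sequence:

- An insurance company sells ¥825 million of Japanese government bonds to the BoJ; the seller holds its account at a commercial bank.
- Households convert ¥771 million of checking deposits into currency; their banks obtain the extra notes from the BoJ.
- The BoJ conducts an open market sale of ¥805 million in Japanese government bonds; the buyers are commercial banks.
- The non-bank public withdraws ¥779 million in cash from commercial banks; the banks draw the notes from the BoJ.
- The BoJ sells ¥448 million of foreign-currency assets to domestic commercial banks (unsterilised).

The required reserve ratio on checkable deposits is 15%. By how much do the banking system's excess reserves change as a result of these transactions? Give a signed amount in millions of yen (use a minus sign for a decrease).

-¥1869.25 million

Asset purchase (from non-banks) ¥825 million: reserves +¥825M, deposits +¥825M.
Currency withdrawal ¥771 million: reserves −¥771M, deposits −¥771M.
OMO sale (to banks) ¥805 million: reserves −¥805M, deposits 0.
Currency withdrawal ¥779 million: reserves −¥779M, deposits −¥779M.
FX sale ¥448 million: reserves −¥448M, deposits 0.
Totals: Δreserves = −¥1978M, Δdeposits = −¥725M.
Δrequired reserves = 15% × −¥725M = −¥108.75M.
Δexcess reserves = Δreserves − Δrequired = −¥1978M − (−¥108.75M) = -¥1869.25 million.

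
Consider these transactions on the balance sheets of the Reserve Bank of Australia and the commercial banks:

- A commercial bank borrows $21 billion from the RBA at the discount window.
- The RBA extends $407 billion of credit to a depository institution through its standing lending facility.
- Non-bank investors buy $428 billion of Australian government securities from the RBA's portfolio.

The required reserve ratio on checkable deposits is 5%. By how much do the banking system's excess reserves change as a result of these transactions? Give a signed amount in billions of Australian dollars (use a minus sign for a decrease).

+$21.4 billion

Discount-window loan $21 billion: reserves +$21B, deposits 0.
Discount-window loan $407 billion: reserves +$407B, deposits 0.
Asset sale (to non-banks) $428 billion: reserves −$428B, deposits −$428B.
Totals: Δreserves = 0, Δdeposits = −$428B.
Δrequired reserves = 5% × −$428B = −$21.4B.
Δexcess reserves = Δreserves − Δrequired = 0 − (−$21.4B) = +$21.4 billion.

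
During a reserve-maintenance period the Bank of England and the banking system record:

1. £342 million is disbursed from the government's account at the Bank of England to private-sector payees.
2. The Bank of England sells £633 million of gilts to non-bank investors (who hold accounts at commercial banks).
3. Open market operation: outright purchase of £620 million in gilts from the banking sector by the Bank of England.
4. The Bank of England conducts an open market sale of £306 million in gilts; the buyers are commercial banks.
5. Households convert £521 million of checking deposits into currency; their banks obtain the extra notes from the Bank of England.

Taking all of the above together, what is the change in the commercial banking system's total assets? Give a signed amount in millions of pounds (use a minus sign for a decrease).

-£812 million

Government spending £342 million: bank balance sheets expand → +£342M.
Asset sale (to non-banks) £633 million: bank balance sheets shrink → −£633M.
OMO purchase (from banks) £620 million: just an asset swap on bank balance sheets → 0.
OMO sale (to banks) £306 million: just an asset swap on bank balance sheets → 0.
Currency withdrawal £521 million: bank balance sheets shrink → −£521M.
Net: 342 − 633 + 0 + 0 − 521 = -£812 million.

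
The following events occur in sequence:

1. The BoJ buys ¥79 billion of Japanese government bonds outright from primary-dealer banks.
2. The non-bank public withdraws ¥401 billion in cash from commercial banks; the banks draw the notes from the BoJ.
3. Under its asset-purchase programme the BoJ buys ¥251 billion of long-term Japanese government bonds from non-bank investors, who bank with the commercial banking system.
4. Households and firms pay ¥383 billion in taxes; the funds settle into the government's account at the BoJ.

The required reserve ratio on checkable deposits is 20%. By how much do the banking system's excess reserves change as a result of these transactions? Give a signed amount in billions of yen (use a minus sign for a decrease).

-¥347.4 billion

OMO purchase (from banks) ¥79 billion: reserves +¥79B, deposits 0.
Currency withdrawal ¥401 billion: reserves −¥401B, deposits −¥401B.
Asset purchase (from non-banks) ¥251 billion: reserves +¥251B, deposits +¥251B.
Government account inflow ¥383 billion: reserves −¥383B, deposits −¥383B.
Totals: Δreserves = −¥454B, Δdeposits = −¥533B.
Δrequired reserves = 20% × −¥533B = −¥106.6B.
Δexcess reserves = Δreserves − Δrequired = −¥454B − (−¥106.6B) = -¥347.4 billion.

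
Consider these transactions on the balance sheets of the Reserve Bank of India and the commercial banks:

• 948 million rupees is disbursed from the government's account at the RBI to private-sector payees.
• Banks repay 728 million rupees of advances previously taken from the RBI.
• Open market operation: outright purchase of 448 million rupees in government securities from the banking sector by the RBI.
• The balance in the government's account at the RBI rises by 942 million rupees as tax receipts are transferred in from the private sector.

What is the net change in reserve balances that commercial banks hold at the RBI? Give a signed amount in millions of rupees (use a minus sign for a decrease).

-274 million

Government spending 948 million rupees: government payments flow into bank reserve accounts → +948M.
Discount-window repayment 728 million rupees: repayment is debited from reserves → −728M.
OMO purchase (from banks) 448 million rupees: the RBI pays by crediting reserve accounts → +448M.
Government account inflow 942 million rupees: funds move from bank reserves into the government account → −942M.
Net: 948 − 728 + 448 − 942 = -274 million.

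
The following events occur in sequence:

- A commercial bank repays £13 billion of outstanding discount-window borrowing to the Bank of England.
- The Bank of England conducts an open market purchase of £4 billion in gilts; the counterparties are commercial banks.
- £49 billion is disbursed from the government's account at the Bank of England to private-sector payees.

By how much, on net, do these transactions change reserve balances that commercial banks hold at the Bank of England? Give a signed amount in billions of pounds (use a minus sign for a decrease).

Discount-window repayment £13 billion: repayment is debited from reserves → −£13B.
OMO purchase (from banks) £4 billion: the Bank of England pays by crediting reserve accounts → +£4B.
Government spending £49 billion: government payments flow into bank reserve accounts → +£49B.
Net: −13 + 4 + 49 = +£40 billion.

+£40 billion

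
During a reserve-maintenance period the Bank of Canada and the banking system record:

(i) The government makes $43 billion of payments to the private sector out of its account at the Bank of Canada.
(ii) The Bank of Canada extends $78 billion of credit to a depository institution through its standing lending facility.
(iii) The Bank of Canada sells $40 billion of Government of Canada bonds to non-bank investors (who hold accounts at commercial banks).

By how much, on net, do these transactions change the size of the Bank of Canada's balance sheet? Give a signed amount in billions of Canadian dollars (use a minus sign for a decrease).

Government spending $43 billion: only the composition of liabilities changes → 0.
Discount-window loan $78 billion: a Bank of Canada asset is acquired → +$78B.
Asset sale (to non-banks) $40 billion: a Bank of Canada asset is shed → −$40B.
Net: 0 + 78 − 40 = +$38 billion.

+$38 billion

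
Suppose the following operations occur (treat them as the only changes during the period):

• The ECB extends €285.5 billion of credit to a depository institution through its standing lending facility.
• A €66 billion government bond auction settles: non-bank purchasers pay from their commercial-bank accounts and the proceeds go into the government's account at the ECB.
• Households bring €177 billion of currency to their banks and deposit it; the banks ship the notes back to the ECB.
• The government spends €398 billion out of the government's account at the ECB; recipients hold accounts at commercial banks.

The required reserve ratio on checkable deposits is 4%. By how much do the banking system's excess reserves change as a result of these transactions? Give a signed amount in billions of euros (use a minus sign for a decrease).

Discount-window loan €285.5 billion: reserves +€285.5B, deposits 0.
Government account inflow €66 billion: reserves −€66B, deposits −€66B.
Currency deposit €177 billion: reserves +€177B, deposits +€177B.
Government spending €398 billion: reserves +€398B, deposits +€398B.
Totals: Δreserves = +€794.5B, Δdeposits = +€509B.
Δrequired reserves = 4% × +€509B = +€20.36B.
Δexcess reserves = Δreserves − Δrequired = +€794.5B − (+€20.36B) = +€774.14 billion.

+€774.14 billion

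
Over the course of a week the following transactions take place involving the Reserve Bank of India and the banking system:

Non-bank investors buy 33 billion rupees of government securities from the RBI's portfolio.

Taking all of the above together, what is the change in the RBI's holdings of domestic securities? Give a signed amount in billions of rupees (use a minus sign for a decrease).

-33 billion

Asset sale (to non-banks) 33 billion rupees: securities removed from the RBI's portfolio → −33B.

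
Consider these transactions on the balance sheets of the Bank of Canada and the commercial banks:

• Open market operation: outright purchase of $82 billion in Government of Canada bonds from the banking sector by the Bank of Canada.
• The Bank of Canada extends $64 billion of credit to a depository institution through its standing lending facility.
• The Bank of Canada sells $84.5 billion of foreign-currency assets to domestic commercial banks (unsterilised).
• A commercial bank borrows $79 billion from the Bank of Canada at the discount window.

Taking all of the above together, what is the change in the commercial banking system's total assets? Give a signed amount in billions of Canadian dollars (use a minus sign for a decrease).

+$143 billion

Bank of Canada balance sheet:
  Assets:      Securities +$82B, Loans to banks +$143B, Foreign assets −$84.5B
  Liabilities: Bank reserves +$140.5B
Commercial banking system:
  Assets:      Reserves at CB +$140.5B, Securities −$82B, Foreign assets +$84.5B
  Liabilities: Borrowings from CB +$143B
Change in total bank assets = +$143 billion.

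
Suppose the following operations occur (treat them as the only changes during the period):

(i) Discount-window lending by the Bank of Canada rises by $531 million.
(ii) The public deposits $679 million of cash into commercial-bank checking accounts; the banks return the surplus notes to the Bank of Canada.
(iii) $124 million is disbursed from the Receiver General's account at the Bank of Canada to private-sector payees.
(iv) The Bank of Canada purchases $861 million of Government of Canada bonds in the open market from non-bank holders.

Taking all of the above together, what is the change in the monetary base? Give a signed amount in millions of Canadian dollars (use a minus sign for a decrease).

Discount-window loan $531 million: Bank of Canada balance sheet expands → +$531M.
Currency deposit $679 million: just a shift between currency and reserves — both are base money → 0.
Government spending $124 million: a non-base liability converts back to reserves → +$124M.
Asset purchase (from non-banks) $861 million: Bank of Canada balance sheet expands → +$861M.
Net: 531 + 0 + 124 + 861 = +$1516 million.

+$1516 million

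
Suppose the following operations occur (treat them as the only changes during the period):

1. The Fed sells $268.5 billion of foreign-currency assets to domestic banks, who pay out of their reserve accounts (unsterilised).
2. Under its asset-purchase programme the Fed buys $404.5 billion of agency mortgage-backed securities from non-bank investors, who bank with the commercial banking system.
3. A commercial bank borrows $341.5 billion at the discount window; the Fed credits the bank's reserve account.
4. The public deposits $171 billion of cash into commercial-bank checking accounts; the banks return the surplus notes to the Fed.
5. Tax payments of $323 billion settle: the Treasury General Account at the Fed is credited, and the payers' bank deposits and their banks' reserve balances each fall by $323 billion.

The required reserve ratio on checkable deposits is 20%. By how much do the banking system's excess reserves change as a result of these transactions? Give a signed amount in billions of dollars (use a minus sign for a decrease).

+$275 billion

FX sale $268.5 billion: reserves −$268.5B, deposits 0.
Asset purchase (from non-banks) $404.5 billion: reserves +$404.5B, deposits +$404.5B.
Discount-window loan $341.5 billion: reserves +$341.5B, deposits 0.
Currency deposit $171 billion: reserves +$171B, deposits +$171B.
Government account inflow $323 billion: reserves −$323B, deposits −$323B.
Totals: Δreserves = +$325.5B, Δdeposits = +$252.5B.
Δrequired reserves = 20% × +$252.5B = +$50.5B.
Δexcess reserves = Δreserves − Δrequired = +$325.5B − (+$50.5B) = +$275 billion.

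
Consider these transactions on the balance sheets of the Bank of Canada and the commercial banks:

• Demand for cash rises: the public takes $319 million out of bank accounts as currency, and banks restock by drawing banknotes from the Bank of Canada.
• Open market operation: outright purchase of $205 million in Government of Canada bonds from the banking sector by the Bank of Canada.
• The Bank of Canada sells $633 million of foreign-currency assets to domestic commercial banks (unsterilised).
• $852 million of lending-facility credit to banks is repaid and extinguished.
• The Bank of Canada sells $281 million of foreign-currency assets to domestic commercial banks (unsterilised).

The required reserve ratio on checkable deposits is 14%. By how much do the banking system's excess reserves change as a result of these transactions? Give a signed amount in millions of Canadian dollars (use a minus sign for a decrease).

Currency withdrawal $319 million: reserves −$319M, deposits −$319M.
OMO purchase (from banks) $205 million: reserves +$205M, deposits 0.
FX sale $633 million: reserves −$633M, deposits 0.
Discount-window repayment $852 million: reserves −$852M, deposits 0.
FX sale $281 million: reserves −$281M, deposits 0.
Totals: Δreserves = −$1880M, Δdeposits = −$319M.
Δrequired reserves = 14% × −$319M = −$44.66M.
Δexcess reserves = Δreserves − Δrequired = −$1880M − (−$44.66M) = -$1835.34 million.

-$1835.34 million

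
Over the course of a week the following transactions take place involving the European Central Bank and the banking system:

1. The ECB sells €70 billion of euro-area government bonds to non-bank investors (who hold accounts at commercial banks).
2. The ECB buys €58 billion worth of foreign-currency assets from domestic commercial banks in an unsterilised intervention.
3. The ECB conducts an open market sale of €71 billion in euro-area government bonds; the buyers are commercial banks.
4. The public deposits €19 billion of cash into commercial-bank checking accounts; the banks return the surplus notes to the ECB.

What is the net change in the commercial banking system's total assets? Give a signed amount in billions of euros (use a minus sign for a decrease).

-€51 billion

Asset sale (to non-banks) €70 billion: bank balance sheets shrink → −€70B.
FX purchase €58 billion: just an asset swap on bank balance sheets → 0.
OMO sale (to banks) €71 billion: just an asset swap on bank balance sheets → 0.
Currency deposit €19 billion: bank balance sheets expand → +€19B.
Net: −70 + 0 + 0 + 19 = -€51 billion.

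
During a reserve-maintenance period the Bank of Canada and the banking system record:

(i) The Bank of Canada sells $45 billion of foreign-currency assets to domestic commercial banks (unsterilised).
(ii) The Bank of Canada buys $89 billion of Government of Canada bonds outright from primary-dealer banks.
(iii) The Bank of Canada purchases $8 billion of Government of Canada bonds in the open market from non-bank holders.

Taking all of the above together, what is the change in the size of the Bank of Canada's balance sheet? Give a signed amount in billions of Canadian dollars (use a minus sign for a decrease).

+$52 billion

Bank of Canada balance sheet:
  Assets:      Securities +$97B, Foreign assets −$45B
  Liabilities: Bank reserves +$52B
Commercial banking system:
  Assets:      Reserves at CB +$52B, Securities −$89B, Foreign assets +$45B
  Liabilities: Checkable deposits +$8B
Change in total Bank of Canada assets = +$52 billion.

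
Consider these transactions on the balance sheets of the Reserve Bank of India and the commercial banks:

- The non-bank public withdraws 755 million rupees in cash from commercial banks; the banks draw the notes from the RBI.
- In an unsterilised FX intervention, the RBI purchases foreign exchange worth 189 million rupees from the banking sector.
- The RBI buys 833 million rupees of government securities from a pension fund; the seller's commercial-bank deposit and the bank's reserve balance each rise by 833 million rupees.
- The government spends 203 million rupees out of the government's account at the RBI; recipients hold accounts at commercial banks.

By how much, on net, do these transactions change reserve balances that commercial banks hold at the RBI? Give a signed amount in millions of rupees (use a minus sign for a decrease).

+470 million

RBI balance sheet:
  Assets:      Securities +833M, Foreign assets +189M
  Liabilities: Bank reserves +470M, Currency in circulation +755M, Government deposits −203M
Commercial banking system:
  Assets:      Reserves at CB +470M, Foreign assets −189M
  Liabilities: Checkable deposits +281M
So the change in reserve balances that commercial banks hold at the RBI is +470 million.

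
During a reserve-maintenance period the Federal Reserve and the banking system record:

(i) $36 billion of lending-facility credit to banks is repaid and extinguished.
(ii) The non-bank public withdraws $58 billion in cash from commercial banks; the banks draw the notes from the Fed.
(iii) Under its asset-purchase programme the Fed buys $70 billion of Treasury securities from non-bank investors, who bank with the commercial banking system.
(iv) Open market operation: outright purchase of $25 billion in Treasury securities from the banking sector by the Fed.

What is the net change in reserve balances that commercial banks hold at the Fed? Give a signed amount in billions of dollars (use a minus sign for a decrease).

+$1 billion

Discount-window repayment $36 billion: repayment is debited from reserves → −$36B.
Currency withdrawal $58 billion: banks swap reserves for currency → −$58B.
Asset purchase (from non-banks) $70 billion: the Fed pays by crediting reserve accounts → +$70B.
OMO purchase (from banks) $25 billion: the Fed pays by crediting reserve accounts → +$25B.
Net: −36 − 58 + 70 + 25 = +$1 billion.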